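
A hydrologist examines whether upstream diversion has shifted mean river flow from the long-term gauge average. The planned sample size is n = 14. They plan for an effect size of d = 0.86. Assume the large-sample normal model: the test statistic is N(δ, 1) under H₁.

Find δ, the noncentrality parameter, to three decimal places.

δ ≈ 3.218

δ = d·√n = 0.86 × √14 = 3.2178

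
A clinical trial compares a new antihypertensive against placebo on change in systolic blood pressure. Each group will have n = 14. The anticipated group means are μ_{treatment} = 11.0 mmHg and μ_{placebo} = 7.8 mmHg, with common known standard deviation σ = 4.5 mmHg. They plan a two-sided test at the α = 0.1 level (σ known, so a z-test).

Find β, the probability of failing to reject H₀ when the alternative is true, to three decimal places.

β ≈ 0.406

Standardized effect: d = |μ_{treatment} − μ_{placebo}| / σ = |11.0 − 7.8| / 4.5 = 0.7111
Noncentrality parameter: δ = d·√(n/2) = 0.7111 × √(14/2) = 1.8814
Critical value for a two-sided test at α = 0.1: z_{α/2} = 1.645.
Power = Φ(δ − 1.645) + Φ(−δ − 1.645) = Φ(0.237) + Φ(-3.526) = 0.5935 + 0.0002 = 0.5937.
Type II error: β = 1 − power = 1 − 0.5937 = 0.4063.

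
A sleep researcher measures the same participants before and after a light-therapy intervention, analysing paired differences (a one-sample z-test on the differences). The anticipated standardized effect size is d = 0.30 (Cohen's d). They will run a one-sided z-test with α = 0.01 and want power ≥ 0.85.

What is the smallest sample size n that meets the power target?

n = 126

Set Φ(δ − 2.326) = 0.85; then δ − 2.326 = Φ⁻¹(0.85) = 1.036, giving δ = 3.363.
δ = d·√n ⇒ n = (δ/d)² = (3.363 / 0.30)² = 125.65.
Rounding up, n = 126.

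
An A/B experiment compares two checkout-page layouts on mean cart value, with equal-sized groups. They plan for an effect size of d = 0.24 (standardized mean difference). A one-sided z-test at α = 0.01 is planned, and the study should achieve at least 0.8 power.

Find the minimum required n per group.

For power 0.8 need Φ(δ − z_{0.01}) = 0.8, so δ = z_{0.01} + z_{0.20} = 2.326 + 0.842 = 3.168.
δ = d·√(n/2) ⇒ n = 2(δ/d)² = 2 × (3.168 / 0.24)² = 348.47.
Round up to the next whole unit.

n = 349 per group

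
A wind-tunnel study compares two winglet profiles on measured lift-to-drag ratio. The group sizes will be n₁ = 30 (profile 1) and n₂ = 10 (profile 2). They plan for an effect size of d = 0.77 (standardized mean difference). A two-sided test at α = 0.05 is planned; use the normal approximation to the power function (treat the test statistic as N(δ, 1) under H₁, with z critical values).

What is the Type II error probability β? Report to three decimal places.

Noncentrality parameter: δ = d / √(1/n₁ + 1/n₂) = 0.77 / √(1/30 + 1/10) = 2.1087
Critical value for a two-sided test at α = 0.05: z_{α/2} = 1.960.
Power = Φ(δ − 1.960) + Φ(−δ − 1.960) = Φ(0.149) + Φ(-4.069) = 0.5591 + 0.0000 = 0.5592.
Type II error: β = 1 − power = 1 − 0.5592 = 0.4408.

β ≈ 0.441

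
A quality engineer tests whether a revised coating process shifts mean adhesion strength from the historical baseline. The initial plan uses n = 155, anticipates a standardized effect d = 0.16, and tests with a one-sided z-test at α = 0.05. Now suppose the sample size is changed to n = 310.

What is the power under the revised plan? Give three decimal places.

With n = 310: δ = d·√n = 0.16 × √310 = 2.8171. Critical value z_{0.05} = 1.645.
Revised power = P(Z > 1.645 − δ) = Φ(1.172) = 0.8794.

Power ≈ 0.879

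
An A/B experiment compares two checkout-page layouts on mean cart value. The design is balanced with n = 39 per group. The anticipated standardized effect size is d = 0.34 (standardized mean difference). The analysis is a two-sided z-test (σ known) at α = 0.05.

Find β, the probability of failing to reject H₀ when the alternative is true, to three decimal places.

Noncentrality parameter: δ = d·√(n/2) = 0.34 × √(39/2) = 1.5014
Two-sided α = 0.05 → critical value z_{0.025} = 1.960.
Power = Φ(δ − 1.960) + Φ(−δ − 1.960) = Φ(-0.459) + Φ(-3.461) = 0.3233 + 0.0003 = 0.3235.
Type II error: β = 1 − power = 1 − 0.3235 = 0.6765.

β ≈ 0.676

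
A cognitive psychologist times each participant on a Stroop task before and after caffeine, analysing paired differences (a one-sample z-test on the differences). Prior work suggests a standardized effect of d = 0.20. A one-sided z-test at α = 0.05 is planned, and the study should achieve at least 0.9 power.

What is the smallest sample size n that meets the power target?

For power 0.9 need Φ(δ − z_{0.05}) = 0.9, so δ = z_{0.05} + z_{0.10} = 1.645 + 1.282 = 2.926.
δ = d·√n ⇒ n = (δ/d)² = (2.926 / 0.20)² = 214.10.
Rounding up, n = 215.

n = 215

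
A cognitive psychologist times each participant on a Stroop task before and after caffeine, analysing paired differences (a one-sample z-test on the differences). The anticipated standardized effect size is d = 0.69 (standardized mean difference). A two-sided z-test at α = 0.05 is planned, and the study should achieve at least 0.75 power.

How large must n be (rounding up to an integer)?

n = 15

For power 0.75 need Φ(δ − z_{0.025}) = 0.75, so δ = z_{0.025} + z_{0.25} = 1.960 + 0.674 = 2.634.
(Ignoring the negligible lower-tail rejection probability gives the usual closed-form inversion.)
δ = d·√n ⇒ n = (δ/d)² = (2.634 / 0.69)² = 14.58.
Rounding up, n = 15.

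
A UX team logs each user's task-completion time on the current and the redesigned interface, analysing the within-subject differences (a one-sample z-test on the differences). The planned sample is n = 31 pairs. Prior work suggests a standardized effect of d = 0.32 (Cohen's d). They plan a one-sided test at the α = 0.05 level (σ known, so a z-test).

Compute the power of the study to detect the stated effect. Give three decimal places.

Power ≈ 0.554

Noncentrality parameter: δ = d·√n = 0.32 × √31 = 1.7817
One-sided α = 0.05 → critical value z_{0.05} = 1.645.
Power = Φ(δ − 1.645) = Φ(0.137) = 0.5544.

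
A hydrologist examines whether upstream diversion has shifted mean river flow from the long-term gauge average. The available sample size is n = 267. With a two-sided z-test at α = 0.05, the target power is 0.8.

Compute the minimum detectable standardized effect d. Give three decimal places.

d ≈ 0.171

Required noncentrality: δ = z_{0.025} + z_{0.20} = 1.960 + 0.842 = 2.802.
(The second rejection-region term Φ(−δ − z_{α/2}) is negligible and dropped.)
δ = d·√n ⇒ d = δ/√n = 2.802/√267 = 0.1715.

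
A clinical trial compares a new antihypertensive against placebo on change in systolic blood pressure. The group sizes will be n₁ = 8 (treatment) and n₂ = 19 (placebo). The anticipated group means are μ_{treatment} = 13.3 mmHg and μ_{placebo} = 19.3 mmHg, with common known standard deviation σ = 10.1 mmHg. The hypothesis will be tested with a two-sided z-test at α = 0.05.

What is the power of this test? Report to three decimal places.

Standardized effect: d = |μ_{treatment} − μ_{placebo}| / σ = |13.3 − 19.3| / 10.1 = 0.5941
Noncentrality parameter: δ = d / √(1/n₁ + 1/n₂) = 0.5941 / √(1/8 + 1/19) = 1.4095
Critical value for a two-sided test at α = 0.05: z_{α/2} = 1.960.
Power = Φ(δ − 1.960) + Φ(−δ − 1.960) = Φ(-0.550) + Φ(-3.369) = 0.2910 + 0.0004 = 0.2914.

Power ≈ 0.291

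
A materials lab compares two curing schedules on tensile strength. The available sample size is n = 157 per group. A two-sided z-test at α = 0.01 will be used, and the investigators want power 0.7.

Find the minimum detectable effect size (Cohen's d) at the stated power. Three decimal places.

Need Φ(δ − 2.576) = 0.7, so δ = 2.576 + 0.524 = 3.100.
(The second rejection-region term Φ(−δ − z_{α/2}) is negligible and dropped.)
δ = d·√(n/2) ⇒ d = δ/√(n/2) = 3.100/√(157/2) = 0.3499.

d ≈ 0.350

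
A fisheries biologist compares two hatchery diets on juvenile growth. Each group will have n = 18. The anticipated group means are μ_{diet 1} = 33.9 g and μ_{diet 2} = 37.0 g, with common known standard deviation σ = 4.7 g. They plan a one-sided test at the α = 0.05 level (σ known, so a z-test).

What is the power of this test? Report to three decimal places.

Power ≈ 0.631

Standardized effect: d = |μ_{diet 1} − μ_{diet 2}| / σ = |33.9 − 37.0| / 4.7 = 0.6596
Noncentrality parameter: δ = d·√(n/2) = 0.6596 × √(18/2) = 1.9787
Critical value for a one-sided test at α = 0.05: z_α = 1.645.
Power = P(Z > 1.645 − δ) = Φ(0.334) = 0.6308.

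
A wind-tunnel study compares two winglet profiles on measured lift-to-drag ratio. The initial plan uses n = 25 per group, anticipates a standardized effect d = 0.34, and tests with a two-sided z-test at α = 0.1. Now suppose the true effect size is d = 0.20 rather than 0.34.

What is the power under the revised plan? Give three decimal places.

With d = 0.20: δ = d·√(n/2) = 0.20 × √(25/2) = 0.7071. Critical value z_{0.05} = 1.645.
Revised power = Φ(δ − 1.645) + Φ(−δ − 1.645) = Φ(-0.938) + Φ(-2.352) = 0.1742 + 0.0093 = 0.1835.

Power ≈ 0.184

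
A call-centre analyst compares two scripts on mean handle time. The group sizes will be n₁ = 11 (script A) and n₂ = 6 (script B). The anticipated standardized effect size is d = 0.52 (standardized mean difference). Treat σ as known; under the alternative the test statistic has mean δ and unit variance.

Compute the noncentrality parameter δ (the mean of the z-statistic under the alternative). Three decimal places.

δ ≈ 1.025

δ = d / √(1/n₁ + 1/n₂) = 0.52 / √(1/11 + 1/6) = 1.0246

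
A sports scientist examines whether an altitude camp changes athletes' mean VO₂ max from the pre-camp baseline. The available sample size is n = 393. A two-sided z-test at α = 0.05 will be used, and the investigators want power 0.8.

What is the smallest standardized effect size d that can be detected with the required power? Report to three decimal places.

d ≈ 0.141

Required noncentrality: δ = z_{0.025} + z_{0.20} = 1.960 + 0.842 = 2.802.
(Lower-tail contribution to power is negligible for δ > 0.)
δ = d·√n ⇒ d = δ/√n = 2.802/√393 = 0.1413.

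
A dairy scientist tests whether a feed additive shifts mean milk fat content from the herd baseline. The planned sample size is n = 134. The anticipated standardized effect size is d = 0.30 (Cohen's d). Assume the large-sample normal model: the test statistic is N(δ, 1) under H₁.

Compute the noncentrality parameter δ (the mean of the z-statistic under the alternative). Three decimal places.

The noncentrality parameter scales effect size by the design's sample-size factor: δ = d·√n = 0.30 × √134 = 3.4728

δ ≈ 3.473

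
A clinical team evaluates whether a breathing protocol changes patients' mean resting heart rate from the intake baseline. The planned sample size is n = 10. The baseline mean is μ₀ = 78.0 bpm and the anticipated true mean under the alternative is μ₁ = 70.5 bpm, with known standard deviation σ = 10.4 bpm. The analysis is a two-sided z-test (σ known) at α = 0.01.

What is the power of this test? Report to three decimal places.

Standardized effect: d = |μ₁ − μ₀| / σ = |70.5 − 78.0| / 10.4 = 0.7212
Noncentrality parameter: δ = d·√n = 0.7212 × √10 = 2.2805
Critical value for a two-sided test at α = 0.01: z_{α/2} = 2.576.
Power = Φ(δ − 2.576) + Φ(−δ − 2.576) = Φ(-0.295) + Φ(-4.856) = 0.3839 + 0.0000 = 0.3839.

Power ≈ 0.384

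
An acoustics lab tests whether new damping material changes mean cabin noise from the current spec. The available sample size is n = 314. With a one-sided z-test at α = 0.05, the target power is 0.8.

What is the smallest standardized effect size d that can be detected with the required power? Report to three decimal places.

Need Φ(δ − 1.645) = 0.8, so δ = 1.645 + 0.842 = 2.486.
δ = d·√n ⇒ d = δ/√n = 2.486/√314 = 0.1403.

d ≈ 0.140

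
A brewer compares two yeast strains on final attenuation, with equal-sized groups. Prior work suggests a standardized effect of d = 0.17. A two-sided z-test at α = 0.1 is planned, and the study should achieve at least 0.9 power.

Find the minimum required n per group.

n = 593 per group

Set Φ(δ − 1.645) = 0.9; then δ − 1.645 = Φ⁻¹(0.9) = 1.282, giving δ = 2.926.
(Ignoring the negligible lower-tail rejection probability gives the usual closed-form inversion.)
δ = d·√(n/2) ⇒ n = 2(δ/d)² = 2 × (2.926 / 0.17)² = 592.65.
Round up to the next whole unit.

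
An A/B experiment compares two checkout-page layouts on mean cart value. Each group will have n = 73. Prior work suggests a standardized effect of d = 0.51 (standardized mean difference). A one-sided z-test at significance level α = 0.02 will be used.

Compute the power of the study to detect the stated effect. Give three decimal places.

Power ≈ 0.848

Noncentrality parameter: δ = d·√(n/2) = 0.51 × √(73/2) = 3.0812
One-sided α = 0.02 → critical value z_{0.02} = 2.054.
Power = Φ(δ − 2.054) = Φ(1.027) = 0.8479.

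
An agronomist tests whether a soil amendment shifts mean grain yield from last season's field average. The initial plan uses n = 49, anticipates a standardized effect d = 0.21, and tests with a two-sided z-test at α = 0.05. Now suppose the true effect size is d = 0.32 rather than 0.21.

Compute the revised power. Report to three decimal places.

With d = 0.32: δ = d·√n = 0.32 × √49 = 2.2400. Critical value z_{0.025} = 1.960.
Revised power = Φ(δ − 1.960) + Φ(−δ − 1.960) = Φ(0.280) + Φ(-4.200) = 0.6103 + 0.0000 = 0.6103.

Power ≈ 0.610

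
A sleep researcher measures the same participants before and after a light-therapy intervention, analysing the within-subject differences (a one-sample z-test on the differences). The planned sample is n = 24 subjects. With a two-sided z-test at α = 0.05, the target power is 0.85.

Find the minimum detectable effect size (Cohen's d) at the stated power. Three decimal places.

d ≈ 0.612

Need Φ(δ − 1.960) = 0.85, so δ = 1.960 + 1.036 = 2.996.
(Lower-tail contribution to power is negligible for δ > 0.)
δ = d·√n ⇒ d = δ/√n = 2.996/√24 = 0.6116.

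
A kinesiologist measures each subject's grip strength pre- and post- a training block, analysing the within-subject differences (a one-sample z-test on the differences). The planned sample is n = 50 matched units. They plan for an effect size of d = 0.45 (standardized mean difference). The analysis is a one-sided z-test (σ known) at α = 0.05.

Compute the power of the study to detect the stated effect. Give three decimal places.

Noncentrality parameter: δ = d·√n = 0.45 × √50 = 3.1820
Critical value for a one-sided test at α = 0.05: z_α = 1.645.
Power = Φ(δ − 1.645) = Φ(1.537) = 0.9379.

Power ≈ 0.938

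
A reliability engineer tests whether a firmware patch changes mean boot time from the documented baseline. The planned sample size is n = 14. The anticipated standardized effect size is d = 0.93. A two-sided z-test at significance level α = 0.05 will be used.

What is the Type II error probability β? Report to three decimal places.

Noncentrality parameter: δ = d·√n = 0.93 × √14 = 3.4797
Two-sided α = 0.05 → critical value z_{0.025} = 1.960.
Power = Φ(δ − 1.960) + Φ(−δ − 1.960) = Φ(1.520) + Φ(-5.440) = 0.9357 + 0.0000 = 0.9357.
Type II error: β = 1 − power = 1 − 0.9357 = 0.0643.

β ≈ 0.064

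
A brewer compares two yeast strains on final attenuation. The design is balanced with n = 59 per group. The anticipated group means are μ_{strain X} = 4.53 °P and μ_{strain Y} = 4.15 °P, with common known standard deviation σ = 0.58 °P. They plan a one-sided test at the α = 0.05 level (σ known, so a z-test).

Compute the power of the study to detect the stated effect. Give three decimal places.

Standardized effect: d = |μ_{strain X} − μ_{strain Y}| / σ = |4.53 − 4.15| / 0.58 = 0.6552
Noncentrality parameter: δ = d·√(n/2) = 0.6552 × √(59/2) = 3.5585
Critical value for a one-sided test at α = 0.05: z_α = 1.645.
Power = P(Z > 1.645 − δ) = Φ(1.914) = 0.9722.

Power ≈ 0.972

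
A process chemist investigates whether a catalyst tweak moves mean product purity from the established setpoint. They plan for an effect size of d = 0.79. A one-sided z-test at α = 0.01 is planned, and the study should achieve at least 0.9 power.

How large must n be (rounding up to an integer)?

Set Φ(δ − 2.326) = 0.9; then δ − 2.326 = Φ⁻¹(0.9) = 1.282, giving δ = 3.608.
δ = d·√n ⇒ n = (δ/d)² = (3.608 / 0.79)² = 20.86.
Round up to the next whole unit.

n = 21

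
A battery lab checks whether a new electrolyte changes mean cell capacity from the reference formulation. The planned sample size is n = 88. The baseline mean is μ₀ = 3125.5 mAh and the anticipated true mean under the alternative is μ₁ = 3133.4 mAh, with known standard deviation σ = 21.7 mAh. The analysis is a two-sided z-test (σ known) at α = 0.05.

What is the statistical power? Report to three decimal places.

Standardized effect: d = |μ₁ − μ₀| / σ = |3133.4 − 3125.5| / 21.7 = 0.3641
Noncentrality parameter: δ = d·√n = 0.3641 × √88 = 3.4151
Two-sided α = 0.05 → critical value z_{0.025} = 1.960.
Power = Φ(δ − 1.960) + Φ(−δ − 1.960) = Φ(1.455) + Φ(-5.375) = 0.9272 + 0.0000 = 0.9272.

Power ≈ 0.927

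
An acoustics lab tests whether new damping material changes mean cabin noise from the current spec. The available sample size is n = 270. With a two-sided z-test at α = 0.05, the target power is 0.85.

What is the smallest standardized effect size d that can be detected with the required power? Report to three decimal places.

d ≈ 0.182

Need Φ(δ − 1.960) = 0.85, so δ = 1.960 + 1.036 = 2.996.
(Lower-tail contribution to power is negligible for δ > 0.)
δ = d·√n ⇒ d = δ/√n = 2.996/√270 = 0.1824.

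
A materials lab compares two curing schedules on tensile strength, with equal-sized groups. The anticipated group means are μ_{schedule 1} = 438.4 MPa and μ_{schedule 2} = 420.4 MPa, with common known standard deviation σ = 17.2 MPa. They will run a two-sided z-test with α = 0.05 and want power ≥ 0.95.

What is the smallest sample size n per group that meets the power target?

n = 24 per group

Standardized effect: d = |μ_{schedule 1} − μ_{schedule 2}| / σ = |438.4 − 420.4| / 17.2 = 1.0465
For power 0.95 need Φ(δ − z_{0.025}) = 0.95, so δ = z_{0.025} + z_{0.05} = 1.960 + 1.645 = 3.605.
(For δ > 0 the lower-tail rejection region contributes negligibly to power, so the one-term inversion is standard.)
δ = d·√(n/2) ⇒ n = 2(δ/d)² = 2 × (3.605 / 1.0465)² = 23.73.
Round up to the next whole unit.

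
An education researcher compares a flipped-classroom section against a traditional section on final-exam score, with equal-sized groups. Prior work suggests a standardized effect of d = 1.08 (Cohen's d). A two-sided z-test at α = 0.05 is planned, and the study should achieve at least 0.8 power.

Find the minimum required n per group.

For power 0.8 need Φ(δ − z_{0.025}) = 0.8, so δ = z_{0.025} + z_{0.20} = 1.960 + 0.842 = 2.802.
(For δ > 0 the lower-tail rejection region contributes negligibly to power, so the one-term inversion is standard.)
δ = d·√(n/2) ⇒ n = 2(δ/d)² = 2 × (2.802 / 1.08)² = 13.46.
Round up to the next whole unit.

n = 14 per group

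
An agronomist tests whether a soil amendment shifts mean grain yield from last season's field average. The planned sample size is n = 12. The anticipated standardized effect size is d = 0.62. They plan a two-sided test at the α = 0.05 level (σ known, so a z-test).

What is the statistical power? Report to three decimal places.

Power ≈ 0.574

Noncentrality parameter: λ = d·√n = 0.62 × √12 = 2.1477
Critical value for a two-sided test at α = 0.05: z_{α/2} = 1.960.
Power = Φ(λ − 1.960) + Φ(−λ − 1.960) = Φ(0.188) + Φ(-4.108) = 0.5745 + 0.0000 = 0.5745.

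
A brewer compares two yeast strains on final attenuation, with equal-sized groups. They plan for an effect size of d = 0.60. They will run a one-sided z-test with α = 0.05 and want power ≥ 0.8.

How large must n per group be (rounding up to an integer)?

Set Φ(δ − 1.645) = 0.8; then δ − 1.645 = Φ⁻¹(0.8) = 0.842, giving δ = 2.486.
δ = d·√(n/2) ⇒ n = 2(δ/d)² = 2 × (2.486 / 0.60)² = 34.35.
Round up to the next whole unit.

n = 35 per group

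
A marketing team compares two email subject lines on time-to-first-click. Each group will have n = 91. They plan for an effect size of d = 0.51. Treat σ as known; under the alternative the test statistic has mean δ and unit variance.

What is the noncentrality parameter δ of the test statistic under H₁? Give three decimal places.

δ ≈ 3.440

The noncentrality parameter scales effect size by the design's sample-size factor: δ = d·√(n/2) = 0.51 × √(91/2) = 3.4401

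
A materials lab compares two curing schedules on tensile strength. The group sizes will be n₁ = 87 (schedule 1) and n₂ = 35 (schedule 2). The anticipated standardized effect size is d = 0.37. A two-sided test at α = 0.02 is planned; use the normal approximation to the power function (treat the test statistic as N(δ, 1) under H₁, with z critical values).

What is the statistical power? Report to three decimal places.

Power ≈ 0.316

Noncentrality parameter: δ = d / √(1/n₁ + 1/n₂) = 0.37 / √(1/87 + 1/35) = 1.8485
Critical value for a two-sided test at α = 0.02: z_{α/2} = 2.326.
Power = Φ(δ − 2.326) + Φ(−δ − 2.326) = Φ(-0.478) + Φ(-4.175) = 0.3164 + 0.0000 = 0.3164.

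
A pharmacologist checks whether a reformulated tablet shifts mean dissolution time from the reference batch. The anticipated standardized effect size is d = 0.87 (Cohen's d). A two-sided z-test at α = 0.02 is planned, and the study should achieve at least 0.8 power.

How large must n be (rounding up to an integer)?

For power 0.8 need Φ(δ − z_{0.01}) = 0.8, so δ = z_{0.01} + z_{0.20} = 2.326 + 0.842 = 3.168.
(Ignoring the negligible lower-tail rejection probability gives the usual closed-form inversion.)
δ = d·√n ⇒ n = (δ/d)² = (3.168 / 0.87)² = 13.26.
Rounding up, n = 14.

n = 14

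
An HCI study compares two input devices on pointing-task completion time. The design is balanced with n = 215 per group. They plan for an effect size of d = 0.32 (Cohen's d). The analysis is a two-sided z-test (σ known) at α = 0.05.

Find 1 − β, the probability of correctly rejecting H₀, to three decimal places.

Noncentrality parameter: λ = d·√(n/2) = 0.32 × √(215/2) = 3.3178
Critical value for a two-sided test at α = 0.05: z_{α/2} = 1.960.
Power = Φ(λ − 1.960) + Φ(−λ − 1.960) = Φ(1.358) + Φ(-5.278) = 0.9127 + 0.0000 = 0.9127.

Power ≈ 0.913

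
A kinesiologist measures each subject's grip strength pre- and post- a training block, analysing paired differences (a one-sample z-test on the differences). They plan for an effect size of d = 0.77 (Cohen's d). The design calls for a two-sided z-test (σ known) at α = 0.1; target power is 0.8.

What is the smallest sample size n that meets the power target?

Set Φ(δ − 1.645) = 0.8; then δ − 1.645 = Φ⁻¹(0.8) = 0.842, giving δ = 2.486.
(The Φ(−δ − z_{α/2}) term is vanishingly small for δ > 0 and is dropped in the standard sample-size formula.)
δ = d·√n ⇒ n = (δ/d)² = (2.486 / 0.77)² = 10.43.
Round up to the next whole unit.

n = 11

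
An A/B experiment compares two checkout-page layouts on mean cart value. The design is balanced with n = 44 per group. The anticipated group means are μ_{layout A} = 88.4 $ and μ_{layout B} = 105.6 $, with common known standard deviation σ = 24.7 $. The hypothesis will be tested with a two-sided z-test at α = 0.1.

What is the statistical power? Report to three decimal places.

Standardized effect: d = |μ_{layout A} − μ_{layout B}| / σ = |88.4 − 105.6| / 24.7 = 0.6964
Noncentrality parameter: λ = d·√(n/2) = 0.6964 × √(44/2) = 3.2662
Critical value for a two-sided test at α = 0.1: z_{α/2} = 1.645.
Power = Φ(λ − 1.645) + Φ(−λ − 1.645) = Φ(1.621) + Φ(-4.911) = 0.9475 + 0.0000 = 0.9475.

Power ≈ 0.948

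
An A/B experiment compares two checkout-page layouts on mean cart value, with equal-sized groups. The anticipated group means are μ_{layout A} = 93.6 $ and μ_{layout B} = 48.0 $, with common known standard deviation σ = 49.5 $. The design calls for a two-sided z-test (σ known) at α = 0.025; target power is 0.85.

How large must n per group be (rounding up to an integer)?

n = 26 per group

Standardized effect: d = |μ_{layout A} − μ_{layout B}| / σ = |93.6 − 48.0| / 49.5 = 0.9212
Set Φ(δ − 2.241) = 0.85; then δ − 2.241 = Φ⁻¹(0.85) = 1.036, giving δ = 3.278.
(Ignoring the negligible lower-tail rejection probability gives the usual closed-form inversion.)
δ = d·√(n/2) ⇒ n = 2(δ/d)² = 2 × (3.278 / 0.9212)² = 25.32.
Round up to the next whole unit.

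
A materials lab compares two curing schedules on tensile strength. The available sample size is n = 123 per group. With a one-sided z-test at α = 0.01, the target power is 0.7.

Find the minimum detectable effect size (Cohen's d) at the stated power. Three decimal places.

d ≈ 0.364

Required noncentrality: δ = z_{0.01} + z_{0.30} = 2.326 + 0.524 = 2.851.
δ = d·√(n/2) ⇒ d = δ/√(n/2) = 2.851/√(123/2) = 0.3635.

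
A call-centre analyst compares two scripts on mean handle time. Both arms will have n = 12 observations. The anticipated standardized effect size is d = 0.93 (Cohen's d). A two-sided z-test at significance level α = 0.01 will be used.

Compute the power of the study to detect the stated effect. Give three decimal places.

Power ≈ 0.383

Noncentrality parameter: δ = d·√(n/2) = 0.93 × √(12/2) = 2.2780
Critical value for a two-sided test at α = 0.01: z_{α/2} = 2.576.
Power = Φ(δ − 2.576) + Φ(−δ − 2.576) = Φ(-0.298) + Φ(-4.854) = 0.3829 + 0.0000 = 0.3829.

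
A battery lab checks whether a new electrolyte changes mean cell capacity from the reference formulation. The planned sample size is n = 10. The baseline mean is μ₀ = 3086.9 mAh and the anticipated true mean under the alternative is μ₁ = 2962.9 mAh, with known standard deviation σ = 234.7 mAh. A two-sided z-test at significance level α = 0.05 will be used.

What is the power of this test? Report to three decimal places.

Power ≈ 0.386

Standardized effect: d = |μ₁ − μ₀| / σ = |2962.9 − 3086.9| / 234.7 = 0.5283
Noncentrality parameter: δ = d·√n = 0.5283 × √10 = 1.6707
Critical value for a two-sided test at α = 0.05: z_{α/2} = 1.960.
Power = Φ(δ − 1.960) + Φ(−δ − 1.960) = Φ(-0.289) + Φ(-3.631) = 0.3862 + 0.0001 = 0.3863.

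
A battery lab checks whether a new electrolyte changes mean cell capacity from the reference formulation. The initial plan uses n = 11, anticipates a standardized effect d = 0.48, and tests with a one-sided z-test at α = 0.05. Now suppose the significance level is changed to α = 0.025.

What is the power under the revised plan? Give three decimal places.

Power ≈ 0.356

δ = d·√n = 0.48 × √11 = 1.5920 (unchanged). New critical value: z_{0.025} = 1.960.
Revised power = P(Z > 1.960 − δ) = Φ(-0.368) = 0.3564.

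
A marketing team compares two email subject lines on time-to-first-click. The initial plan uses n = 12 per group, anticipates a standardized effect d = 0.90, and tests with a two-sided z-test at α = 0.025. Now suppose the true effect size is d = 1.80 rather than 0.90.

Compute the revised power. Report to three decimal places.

Power ≈ 0.985

With d = 1.80: δ = d·√(n/2) = 1.80 × √(12/2) = 4.4091. Critical value z_{0.0125} = 2.241.
Revised power = Φ(δ − 2.241) + Φ(−δ − 2.241) = Φ(2.168) + Φ(-6.650) = 0.9849 + 0.0000 = 0.9849.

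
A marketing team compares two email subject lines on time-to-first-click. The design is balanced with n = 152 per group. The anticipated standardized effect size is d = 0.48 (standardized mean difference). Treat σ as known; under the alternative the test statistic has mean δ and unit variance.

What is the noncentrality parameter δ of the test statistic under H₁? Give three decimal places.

δ ≈ 4.185

The noncentrality parameter scales effect size by the design's sample-size factor: δ = d·√(n/2) = 0.48 × √(152/2) = 4.1845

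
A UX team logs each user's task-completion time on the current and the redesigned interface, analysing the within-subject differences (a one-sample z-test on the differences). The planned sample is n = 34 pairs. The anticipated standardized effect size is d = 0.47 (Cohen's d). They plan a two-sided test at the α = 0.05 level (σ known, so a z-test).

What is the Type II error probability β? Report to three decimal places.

Noncentrality parameter: δ = d·√n = 0.47 × √34 = 2.7405
Critical value for a two-sided test at α = 0.05: z_{α/2} = 1.960.
Power = Φ(δ − 1.960) + Φ(−δ − 1.960) = Φ(0.781) + Φ(-4.701) = 0.7825 + 0.0000 = 0.7825.
Type II error: β = 1 − power = 1 − 0.7825 = 0.2175.

β ≈ 0.218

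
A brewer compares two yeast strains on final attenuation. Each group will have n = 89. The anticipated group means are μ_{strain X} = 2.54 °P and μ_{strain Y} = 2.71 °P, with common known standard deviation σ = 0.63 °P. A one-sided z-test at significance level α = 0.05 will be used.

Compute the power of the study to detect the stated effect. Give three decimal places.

Power ≈ 0.562

Standardized effect: d = |μ_{strain X} − μ_{strain Y}| / σ = |2.54 − 2.71| / 0.63 = 0.2698
Noncentrality parameter: δ = d·√(n/2) = 0.2698 × √(89/2) = 1.8001
Critical value for a one-sided test at α = 0.05: z_α = 1.645.
Power = Φ(δ − 1.645) = Φ(0.155) = 0.5617.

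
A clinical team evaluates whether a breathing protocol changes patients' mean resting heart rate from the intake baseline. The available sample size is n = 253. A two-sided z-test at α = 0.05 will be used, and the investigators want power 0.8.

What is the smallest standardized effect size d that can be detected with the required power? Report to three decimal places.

d ≈ 0.176

Required noncentrality: δ = z_{0.025} + z_{0.20} = 1.960 + 0.842 = 2.802.
(The second rejection-region term Φ(−δ − z_{α/2}) is negligible and dropped.)
δ = d·√n ⇒ d = δ/√n = 2.802/√253 = 0.1761.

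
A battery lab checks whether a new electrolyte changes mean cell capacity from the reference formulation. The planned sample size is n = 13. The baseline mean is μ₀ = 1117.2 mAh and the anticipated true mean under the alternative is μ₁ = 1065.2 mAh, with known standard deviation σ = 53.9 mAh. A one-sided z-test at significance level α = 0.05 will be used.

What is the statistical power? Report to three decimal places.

Power ≈ 0.967

Standardized effect: d = |μ₁ − μ₀| / σ = |1065.2 − 1117.2| / 53.9 = 0.9647
Noncentrality parameter: λ = d·√n = 0.9647 × √13 = 3.4785
Critical value for a one-sided test at α = 0.05: z_α = 1.645.
Power = P(Z > 1.645 − λ) = Φ(1.834) = 0.9666.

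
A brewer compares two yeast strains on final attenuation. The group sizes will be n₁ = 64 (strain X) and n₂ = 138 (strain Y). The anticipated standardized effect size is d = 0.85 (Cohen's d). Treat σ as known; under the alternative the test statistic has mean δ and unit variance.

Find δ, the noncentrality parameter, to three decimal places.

δ = d / √(1/n₁ + 1/n₂) = 0.85 / √(1/64 + 1/138) = 5.6205

δ ≈ 5.620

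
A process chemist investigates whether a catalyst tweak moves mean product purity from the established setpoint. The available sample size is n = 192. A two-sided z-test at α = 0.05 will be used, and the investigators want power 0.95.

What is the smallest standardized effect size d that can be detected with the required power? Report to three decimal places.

Need Φ(δ − 1.960) = 0.95, so δ = 1.960 + 1.645 = 3.605.
(The second rejection-region term Φ(−δ − z_{α/2}) is negligible and dropped.)
δ = d·√n ⇒ d = δ/√n = 3.605/√192 = 0.2602.

d ≈ 0.260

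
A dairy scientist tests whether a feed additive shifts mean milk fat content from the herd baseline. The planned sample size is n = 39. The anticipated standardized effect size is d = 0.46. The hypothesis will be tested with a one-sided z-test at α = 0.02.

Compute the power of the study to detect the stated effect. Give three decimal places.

Power ≈ 0.794

Noncentrality parameter: δ = d·√n = 0.46 × √39 = 2.8727
Critical value for a one-sided test at α = 0.02: z_α = 2.054.
Power = P(Z > 2.054 − δ) = Φ(0.819) = 0.7936.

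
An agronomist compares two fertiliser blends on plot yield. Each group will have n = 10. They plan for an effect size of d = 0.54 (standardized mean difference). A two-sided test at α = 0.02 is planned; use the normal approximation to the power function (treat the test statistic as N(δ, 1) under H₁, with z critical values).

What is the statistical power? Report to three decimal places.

Noncentrality parameter: δ = d·√(n/2) = 0.54 × √(10/2) = 1.2075
Critical value for a two-sided test at α = 0.02: z_{α/2} = 2.326.
Power = Φ(δ − 2.326) + Φ(−δ − 2.326) = Φ(-1.119) + Φ(-3.534) = 0.1316 + 0.0002 = 0.1318.

Power ≈ 0.132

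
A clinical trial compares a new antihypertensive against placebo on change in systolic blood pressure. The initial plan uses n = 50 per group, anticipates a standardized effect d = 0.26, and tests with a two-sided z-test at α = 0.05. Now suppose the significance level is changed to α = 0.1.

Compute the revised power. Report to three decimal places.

Power ≈ 0.367

δ = d·√(n/2) = 0.26 × √(50/2) = 1.3000 (unchanged). New critical value: z_{0.05} = 1.645.
Revised power = Φ(δ − 1.645) + Φ(−δ − 1.645) = Φ(-0.345) + Φ(-2.945) = 0.3651 + 0.0016 = 0.3667.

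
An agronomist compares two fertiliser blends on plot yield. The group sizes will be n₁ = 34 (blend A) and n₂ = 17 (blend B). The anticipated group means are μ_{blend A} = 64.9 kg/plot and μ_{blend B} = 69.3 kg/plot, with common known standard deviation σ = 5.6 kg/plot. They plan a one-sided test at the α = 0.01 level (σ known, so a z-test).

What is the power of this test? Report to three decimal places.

Standardized effect: d = |μ_{blend A} − μ_{blend B}| / σ = |64.9 − 69.3| / 5.6 = 0.7857
Noncentrality parameter: δ = d / √(1/n₁ + 1/n₂) = 0.7857 / √(1/34 + 1/17) = 2.6451
Critical value for a one-sided test at α = 0.01: z_α = 2.326.
Power = Φ(δ − 2.326) = Φ(0.319) = 0.6250.

Power ≈ 0.625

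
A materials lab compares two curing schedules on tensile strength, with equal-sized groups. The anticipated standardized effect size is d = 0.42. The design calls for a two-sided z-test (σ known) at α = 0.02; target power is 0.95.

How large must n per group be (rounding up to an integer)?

n = 179 per group

Set Φ(δ − 2.326) = 0.95; then δ − 2.326 = Φ⁻¹(0.95) = 1.645, giving δ = 3.971.
(The Φ(−δ − z_{α/2}) term is vanishingly small for δ > 0 and is dropped in the standard sample-size formula.)
δ = d·√(n/2) ⇒ n = 2(δ/d)² = 2 × (3.971 / 0.42)² = 178.80.
Rounding up, n = 179 per group.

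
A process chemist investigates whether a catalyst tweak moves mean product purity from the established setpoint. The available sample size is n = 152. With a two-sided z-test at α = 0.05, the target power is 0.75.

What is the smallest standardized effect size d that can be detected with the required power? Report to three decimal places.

Required noncentrality: δ = z_{0.025} + z_{0.25} = 1.960 + 0.674 = 2.634.
(The second rejection-region term Φ(−δ − z_{α/2}) is negligible and dropped.)
δ = d·√n ⇒ d = δ/√n = 2.634/√152 = 0.2137.

d ≈ 0.214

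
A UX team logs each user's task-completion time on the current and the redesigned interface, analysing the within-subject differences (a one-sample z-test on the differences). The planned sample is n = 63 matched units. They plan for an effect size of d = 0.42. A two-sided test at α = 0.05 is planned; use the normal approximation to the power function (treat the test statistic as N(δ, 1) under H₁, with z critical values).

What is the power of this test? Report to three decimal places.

Power ≈ 0.915

Noncentrality parameter: δ = d·√n = 0.42 × √63 = 3.3336
Critical value for a two-sided test at α = 0.05: z_{α/2} = 1.960.
Power = Φ(δ − 1.960) + Φ(−δ − 1.960) = Φ(1.374) + Φ(-5.294) = 0.9152 + 0.0000 = 0.9152.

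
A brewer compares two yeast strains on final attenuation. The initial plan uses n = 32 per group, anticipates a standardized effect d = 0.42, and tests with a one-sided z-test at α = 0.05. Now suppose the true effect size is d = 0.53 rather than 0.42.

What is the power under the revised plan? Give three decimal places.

Power ≈ 0.683

With d = 0.53: δ = d·√(n/2) = 0.53 × √(32/2) = 2.1200. Critical value z_{0.05} = 1.645.
Revised power = P(Z > 1.645 − δ) = Φ(0.475) = 0.6827.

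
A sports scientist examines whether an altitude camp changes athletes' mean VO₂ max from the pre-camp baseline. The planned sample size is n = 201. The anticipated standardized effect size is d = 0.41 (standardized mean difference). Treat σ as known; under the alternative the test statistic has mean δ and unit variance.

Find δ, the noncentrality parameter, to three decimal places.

δ ≈ 5.813

δ = d·√n = 0.41 × √201 = 5.8128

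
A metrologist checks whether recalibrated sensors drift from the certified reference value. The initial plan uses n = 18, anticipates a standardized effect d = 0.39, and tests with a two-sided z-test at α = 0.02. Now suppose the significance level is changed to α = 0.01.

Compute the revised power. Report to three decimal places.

δ = d·√n = 0.39 × √18 = 1.6546 (unchanged). New critical value: z_{0.005} = 2.576.
Revised power = Φ(δ − 2.576) + Φ(−δ − 2.576) = Φ(-0.921) + Φ(-4.230) = 0.1785 + 0.0000 = 0.1785.

Power ≈ 0.178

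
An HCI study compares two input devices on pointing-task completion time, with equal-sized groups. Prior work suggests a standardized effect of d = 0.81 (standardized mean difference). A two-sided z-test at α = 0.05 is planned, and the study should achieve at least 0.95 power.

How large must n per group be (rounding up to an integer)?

n = 40 per group

For power 0.95 need Φ(δ − z_{0.025}) = 0.95, so δ = z_{0.025} + z_{0.05} = 1.960 + 1.645 = 3.605.
(Ignoring the negligible lower-tail rejection probability gives the usual closed-form inversion.)
δ = d·√(n/2) ⇒ n = 2(δ/d)² = 2 × (3.605 / 0.81)² = 39.61.
Round up to the next whole unit.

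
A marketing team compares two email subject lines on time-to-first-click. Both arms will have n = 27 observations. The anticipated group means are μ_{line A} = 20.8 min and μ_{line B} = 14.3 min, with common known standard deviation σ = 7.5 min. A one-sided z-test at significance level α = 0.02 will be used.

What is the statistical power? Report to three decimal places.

Standardized effect: d = |μ_{line A} − μ_{line B}| / σ = |20.8 − 14.3| / 7.5 = 0.8667
Noncentrality parameter: δ = d·√(n/2) = 0.8667 × √(27/2) = 3.1843
Critical value for a one-sided test at α = 0.02: z_α = 2.054.
Power = Φ(δ − 2.054) = Φ(1.131) = 0.8709.

Power ≈ 0.871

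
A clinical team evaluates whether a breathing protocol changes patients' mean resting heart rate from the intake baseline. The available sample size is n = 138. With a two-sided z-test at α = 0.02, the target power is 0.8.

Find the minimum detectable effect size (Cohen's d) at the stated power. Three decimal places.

d ≈ 0.270

Required noncentrality: δ = z_{0.01} + z_{0.20} = 2.326 + 0.842 = 3.168.
(Lower-tail contribution to power is negligible for δ > 0.)
δ = d·√n ⇒ d = δ/√n = 3.168/√138 = 0.2697.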